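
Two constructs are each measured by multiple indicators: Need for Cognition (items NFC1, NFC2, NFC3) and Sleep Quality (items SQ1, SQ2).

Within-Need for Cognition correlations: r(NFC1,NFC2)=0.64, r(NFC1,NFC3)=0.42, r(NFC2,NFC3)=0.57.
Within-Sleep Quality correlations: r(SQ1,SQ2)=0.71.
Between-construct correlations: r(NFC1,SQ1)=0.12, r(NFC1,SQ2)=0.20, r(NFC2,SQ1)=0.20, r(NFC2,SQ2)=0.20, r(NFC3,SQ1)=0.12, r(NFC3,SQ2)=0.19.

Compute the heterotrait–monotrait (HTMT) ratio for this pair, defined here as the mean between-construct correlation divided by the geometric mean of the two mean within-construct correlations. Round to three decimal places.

Mean heterotrait r = 1.03/6 = 0.1717.
Mean within-NFC = 1.63/3 = 0.5433; mean within-SQ = 0.71/1 = 0.7100.
Geometric mean = √(0.5433 × 0.7100) = 0.6211.
HTMT = 0.1717 / 0.6211 = 0.276.

0.276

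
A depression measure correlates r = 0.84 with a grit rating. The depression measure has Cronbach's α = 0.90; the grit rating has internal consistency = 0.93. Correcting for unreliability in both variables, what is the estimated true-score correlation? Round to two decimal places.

0.92

r_true = r_obs / √(r_xx · r_yy) = 0.84 / √(0.90 × 0.93) = 0.84 / √0.8370 = 0.84 / 0.9149 ≈ 0.92.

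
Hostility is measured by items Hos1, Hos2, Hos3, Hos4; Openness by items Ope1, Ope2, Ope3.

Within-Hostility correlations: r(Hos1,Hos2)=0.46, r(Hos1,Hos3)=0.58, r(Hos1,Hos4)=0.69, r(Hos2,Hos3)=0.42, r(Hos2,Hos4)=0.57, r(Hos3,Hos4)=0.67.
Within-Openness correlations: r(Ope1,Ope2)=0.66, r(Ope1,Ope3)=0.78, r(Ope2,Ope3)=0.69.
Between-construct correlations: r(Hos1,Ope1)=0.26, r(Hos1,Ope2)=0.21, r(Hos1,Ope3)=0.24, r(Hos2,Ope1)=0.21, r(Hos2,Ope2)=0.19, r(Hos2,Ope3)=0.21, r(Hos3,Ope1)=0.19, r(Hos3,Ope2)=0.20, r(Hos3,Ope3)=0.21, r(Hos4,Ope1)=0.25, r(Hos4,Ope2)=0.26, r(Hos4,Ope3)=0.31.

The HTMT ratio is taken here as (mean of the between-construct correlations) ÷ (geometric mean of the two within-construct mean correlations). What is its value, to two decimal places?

0.36

Mean heterotrait r = 2.74/12 = 0.2283.
Mean within-Hos = 3.39/6 = 0.5650; mean within-Ope = 2.13/3 = 0.7100.
Geometric mean = √(0.5650 × 0.7100) = 0.6334.
HTMT = 0.2283 / 0.6334 = 0.36.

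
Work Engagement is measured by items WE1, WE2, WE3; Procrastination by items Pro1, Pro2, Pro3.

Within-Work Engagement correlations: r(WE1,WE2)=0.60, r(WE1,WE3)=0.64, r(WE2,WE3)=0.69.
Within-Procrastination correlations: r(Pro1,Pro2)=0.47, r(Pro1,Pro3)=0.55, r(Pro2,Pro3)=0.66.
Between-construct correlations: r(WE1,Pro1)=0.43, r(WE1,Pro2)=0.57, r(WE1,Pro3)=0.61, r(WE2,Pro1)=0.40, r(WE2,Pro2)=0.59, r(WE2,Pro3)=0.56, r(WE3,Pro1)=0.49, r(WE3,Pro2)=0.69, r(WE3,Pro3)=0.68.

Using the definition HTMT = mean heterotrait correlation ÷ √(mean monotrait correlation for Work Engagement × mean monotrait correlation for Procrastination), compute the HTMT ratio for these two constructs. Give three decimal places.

0.929

Between-construct mean = 5.02/9 = 0.5578.
Mean within-WE = 1.93/3 = 0.6433; mean within-Pro = 1.68/3 = 0.5600.
Geometric mean = √(0.6433 × 0.5600) = 0.6002.
HTMT = 0.5578 / 0.6002 = 0.929.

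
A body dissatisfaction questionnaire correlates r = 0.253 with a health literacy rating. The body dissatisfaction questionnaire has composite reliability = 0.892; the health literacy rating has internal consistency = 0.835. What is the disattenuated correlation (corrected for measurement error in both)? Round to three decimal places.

0.293

r_true = r_obs / √(r_xx · r_yy) = 0.253 / √(0.892 × 0.835) = 0.253 / √0.744820 = 0.253 / 0.8630 ≈ 0.293.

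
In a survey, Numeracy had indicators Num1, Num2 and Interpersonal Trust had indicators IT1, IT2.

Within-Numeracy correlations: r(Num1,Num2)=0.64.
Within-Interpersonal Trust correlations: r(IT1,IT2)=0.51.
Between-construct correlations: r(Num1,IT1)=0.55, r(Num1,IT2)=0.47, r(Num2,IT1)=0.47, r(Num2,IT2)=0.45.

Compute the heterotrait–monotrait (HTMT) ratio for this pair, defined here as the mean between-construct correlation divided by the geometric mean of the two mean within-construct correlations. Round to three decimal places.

0.849

Mean heterotrait r = 1.94/4 = 0.4850.
Mean within-Num = 0.64/1 = 0.6400; mean within-IT = 0.51/1 = 0.5100.
Geometric mean = √(0.6400 × 0.5100) = 0.5713.
HTMT = 0.4850 / 0.5713 = 0.849.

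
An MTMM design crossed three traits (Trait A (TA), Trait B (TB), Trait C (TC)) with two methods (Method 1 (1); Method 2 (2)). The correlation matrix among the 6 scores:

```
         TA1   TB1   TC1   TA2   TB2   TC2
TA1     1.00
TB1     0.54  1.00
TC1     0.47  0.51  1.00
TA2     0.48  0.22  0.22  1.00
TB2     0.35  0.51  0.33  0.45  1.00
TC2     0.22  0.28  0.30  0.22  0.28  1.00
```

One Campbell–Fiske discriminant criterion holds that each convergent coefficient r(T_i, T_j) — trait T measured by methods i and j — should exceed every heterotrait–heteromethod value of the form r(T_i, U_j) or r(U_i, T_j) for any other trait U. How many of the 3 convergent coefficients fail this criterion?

Checking each validity diagonal entry against its comparison values:
TA (methods 1·2): 0.48 vs {0.35, 0.22, 0.22, 0.22} → pass.
TB (methods 1·2): 0.51 vs {0.22, 0.35, 0.28, 0.33} → pass.
TC (methods 1·2): 0.30 vs {0.22, 0.22, 0.33, 0.28} → fail.
1 of 3 fail.

1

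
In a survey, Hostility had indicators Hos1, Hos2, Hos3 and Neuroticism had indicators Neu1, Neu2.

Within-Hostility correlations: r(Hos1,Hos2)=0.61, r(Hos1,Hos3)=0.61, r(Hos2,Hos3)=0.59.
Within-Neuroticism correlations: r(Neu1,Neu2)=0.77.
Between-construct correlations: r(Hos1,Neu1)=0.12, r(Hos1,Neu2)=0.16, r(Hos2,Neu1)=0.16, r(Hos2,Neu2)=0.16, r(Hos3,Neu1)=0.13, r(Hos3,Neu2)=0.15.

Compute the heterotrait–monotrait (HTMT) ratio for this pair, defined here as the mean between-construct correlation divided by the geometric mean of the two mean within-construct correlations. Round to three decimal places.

0.215

Mean between = 0.88/6 = 0.1467.
Mean within-Hos = 1.81/3 = 0.6033; mean within-Neu = 0.77/1 = 0.7700.
Geometric mean = √(0.6033 × 0.7700) = 0.6816.
HTMT = 0.1467 / 0.6816 = 0.215.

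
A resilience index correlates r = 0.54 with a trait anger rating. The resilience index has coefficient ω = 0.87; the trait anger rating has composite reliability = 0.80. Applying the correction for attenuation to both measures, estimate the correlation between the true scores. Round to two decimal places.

0.65

r_true = r_obs / √(r_xx · r_yy) = 0.54 / √(0.87 × 0.80) = 0.54 / √0.6960 = 0.54 / 0.8343 ≈ 0.65.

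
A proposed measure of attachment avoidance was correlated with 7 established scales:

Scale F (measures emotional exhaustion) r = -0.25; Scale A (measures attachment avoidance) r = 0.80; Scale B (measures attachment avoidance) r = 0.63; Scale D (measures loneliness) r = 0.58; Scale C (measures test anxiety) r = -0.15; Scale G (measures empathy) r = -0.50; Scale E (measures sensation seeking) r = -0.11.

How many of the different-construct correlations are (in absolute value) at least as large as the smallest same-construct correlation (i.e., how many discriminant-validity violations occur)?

Convergent (same construct = attachment avoidance): Scale A, Scale B.
Smallest convergent = 0.63. Discriminant |r|: 0.25, 0.58, 0.15, 0.50, 0.11; count ≥ 0.63 → 0.

0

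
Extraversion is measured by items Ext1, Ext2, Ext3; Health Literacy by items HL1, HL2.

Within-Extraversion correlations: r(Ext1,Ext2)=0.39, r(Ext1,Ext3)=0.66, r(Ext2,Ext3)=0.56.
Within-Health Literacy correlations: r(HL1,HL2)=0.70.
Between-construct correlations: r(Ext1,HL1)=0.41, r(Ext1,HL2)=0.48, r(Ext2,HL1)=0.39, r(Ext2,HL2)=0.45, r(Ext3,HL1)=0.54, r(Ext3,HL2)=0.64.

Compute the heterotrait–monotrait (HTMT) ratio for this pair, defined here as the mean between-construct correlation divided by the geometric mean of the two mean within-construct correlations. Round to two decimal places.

0.79

Mean heterotrait r = 2.91/6 = 0.4850.
Mean within-Ext = 1.61/3 = 0.5367; mean within-HL = 0.70/1 = 0.7000.
Geometric mean = √(0.5367 × 0.7000) = 0.6129.
HTMT = 0.4850 / 0.6129 = 0.79.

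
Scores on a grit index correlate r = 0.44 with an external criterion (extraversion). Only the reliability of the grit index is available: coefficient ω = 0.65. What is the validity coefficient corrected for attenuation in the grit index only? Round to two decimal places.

Single correction: r_c = r_obs / √r_xx = 0.44 / √0.65 = 0.44 / 0.8062 ≈ 0.55.

0.55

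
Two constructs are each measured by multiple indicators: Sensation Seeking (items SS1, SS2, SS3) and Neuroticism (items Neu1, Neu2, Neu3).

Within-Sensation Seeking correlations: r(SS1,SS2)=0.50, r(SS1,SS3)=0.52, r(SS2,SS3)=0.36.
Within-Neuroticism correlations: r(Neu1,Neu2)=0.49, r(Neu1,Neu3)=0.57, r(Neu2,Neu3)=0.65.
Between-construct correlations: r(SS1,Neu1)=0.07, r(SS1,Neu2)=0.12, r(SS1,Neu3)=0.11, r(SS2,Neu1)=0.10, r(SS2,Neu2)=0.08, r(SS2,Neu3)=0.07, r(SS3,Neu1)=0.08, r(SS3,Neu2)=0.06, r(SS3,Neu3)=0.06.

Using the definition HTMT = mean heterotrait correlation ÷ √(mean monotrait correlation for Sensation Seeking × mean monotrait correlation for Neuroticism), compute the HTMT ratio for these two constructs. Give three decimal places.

0.163

Mean heterotrait r = 0.75/9 = 0.0833.
Mean within-SS = 1.38/3 = 0.4600; mean within-Neu = 1.71/3 = 0.5700.
Geometric mean = √(0.4600 × 0.5700) = 0.5121.
HTMT = 0.0833 / 0.5121 = 0.163.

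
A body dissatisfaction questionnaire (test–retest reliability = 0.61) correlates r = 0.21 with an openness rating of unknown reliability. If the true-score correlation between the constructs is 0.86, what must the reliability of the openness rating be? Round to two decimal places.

r_true = r_obs / √(r_xx · r_yy) ⇒ 0.86 = 0.21 / √(0.61 · r_yy).
√(0.61 · r_yy) = 0.21 / 0.86 = 0.2442; 0.61 · r_yy = 0.0596; r_yy = 0.0596 / 0.61 ≈ 0.10.

0.10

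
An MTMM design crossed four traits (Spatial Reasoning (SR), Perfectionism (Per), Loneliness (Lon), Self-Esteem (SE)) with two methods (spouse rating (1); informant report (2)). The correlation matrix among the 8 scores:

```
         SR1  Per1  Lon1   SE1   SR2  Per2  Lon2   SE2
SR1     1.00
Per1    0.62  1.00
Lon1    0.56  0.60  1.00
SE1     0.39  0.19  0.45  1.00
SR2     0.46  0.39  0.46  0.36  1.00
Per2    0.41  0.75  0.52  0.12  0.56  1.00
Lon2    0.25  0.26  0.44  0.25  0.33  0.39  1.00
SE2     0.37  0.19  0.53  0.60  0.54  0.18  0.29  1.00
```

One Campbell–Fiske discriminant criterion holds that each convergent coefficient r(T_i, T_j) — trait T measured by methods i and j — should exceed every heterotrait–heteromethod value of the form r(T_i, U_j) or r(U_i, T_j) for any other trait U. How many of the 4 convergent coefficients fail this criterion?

2

Each convergent coefficient versus the relevant comparison correlations:
SR (methods 1·2): 0.46 vs {0.41, 0.39, 0.25, 0.46, 0.37, 0.36} → fail.
Per (methods 1·2): 0.75 vs {0.39, 0.41, 0.26, 0.52, 0.19, 0.12} → pass.
Lon (methods 1·2): 0.44 vs {0.46, 0.25, 0.52, 0.26, 0.53, 0.25} → fail.
SE (methods 1·2): 0.60 vs {0.36, 0.37, 0.12, 0.19, 0.25, 0.53} → pass.
2 of 4 fail.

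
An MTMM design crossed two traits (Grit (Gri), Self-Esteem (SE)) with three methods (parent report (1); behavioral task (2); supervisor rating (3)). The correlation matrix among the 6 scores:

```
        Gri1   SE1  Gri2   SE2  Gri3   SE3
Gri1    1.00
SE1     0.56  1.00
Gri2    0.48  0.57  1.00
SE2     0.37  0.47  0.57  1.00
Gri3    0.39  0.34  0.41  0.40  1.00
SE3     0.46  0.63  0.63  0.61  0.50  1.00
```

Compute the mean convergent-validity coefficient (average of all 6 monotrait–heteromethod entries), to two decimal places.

0.50

Convergent values: 0.48, 0.39, 0.41, 0.47, 0.63, 0.61; mean = 2.99/6 = 0.50.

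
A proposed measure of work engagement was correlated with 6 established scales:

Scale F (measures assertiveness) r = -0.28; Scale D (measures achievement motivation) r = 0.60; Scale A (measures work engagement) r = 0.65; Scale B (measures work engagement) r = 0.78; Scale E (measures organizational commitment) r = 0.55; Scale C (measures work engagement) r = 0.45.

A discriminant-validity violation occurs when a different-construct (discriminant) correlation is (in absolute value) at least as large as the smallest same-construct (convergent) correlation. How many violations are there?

Convergent (same construct = work engagement): Scale A, Scale B, Scale C.
Smallest convergent = 0.45. Discriminant |r|: 0.28, 0.60, 0.55; count ≥ 0.45 → 2.

2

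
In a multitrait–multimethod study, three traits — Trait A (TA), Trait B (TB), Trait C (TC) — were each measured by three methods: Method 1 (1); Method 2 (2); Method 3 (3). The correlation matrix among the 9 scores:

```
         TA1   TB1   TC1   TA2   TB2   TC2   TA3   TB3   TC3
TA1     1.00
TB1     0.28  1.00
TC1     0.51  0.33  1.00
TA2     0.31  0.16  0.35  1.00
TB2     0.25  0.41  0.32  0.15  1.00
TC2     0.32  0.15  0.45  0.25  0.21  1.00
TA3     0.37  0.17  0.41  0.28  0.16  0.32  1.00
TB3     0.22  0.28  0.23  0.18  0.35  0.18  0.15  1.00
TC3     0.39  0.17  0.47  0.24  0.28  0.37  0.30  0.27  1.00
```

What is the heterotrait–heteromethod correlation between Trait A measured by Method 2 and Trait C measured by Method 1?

0.35

Different traits and methods: r(TA2, TC1) = 0.35.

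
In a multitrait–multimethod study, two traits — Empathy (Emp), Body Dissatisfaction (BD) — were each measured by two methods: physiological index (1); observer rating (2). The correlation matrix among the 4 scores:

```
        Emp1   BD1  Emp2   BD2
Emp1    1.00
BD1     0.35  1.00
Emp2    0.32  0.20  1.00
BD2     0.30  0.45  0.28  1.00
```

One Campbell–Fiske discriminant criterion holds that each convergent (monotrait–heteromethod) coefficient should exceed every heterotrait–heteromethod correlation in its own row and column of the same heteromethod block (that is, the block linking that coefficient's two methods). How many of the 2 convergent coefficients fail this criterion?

0

Each convergent coefficient versus the relevant comparison correlations:
Emp (methods 1·2): 0.32 vs {0.30, 0.20} → pass.
BD (methods 1·2): 0.45 vs {0.20, 0.30} → pass.
0 of 2 fail.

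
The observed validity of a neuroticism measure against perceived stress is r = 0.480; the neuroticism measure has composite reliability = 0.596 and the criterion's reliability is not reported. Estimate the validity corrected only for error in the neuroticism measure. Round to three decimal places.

0.622

Single correction: r_c = r_obs / √r_xx = 0.480 / √0.596 = 0.480 / 0.7720 ≈ 0.622.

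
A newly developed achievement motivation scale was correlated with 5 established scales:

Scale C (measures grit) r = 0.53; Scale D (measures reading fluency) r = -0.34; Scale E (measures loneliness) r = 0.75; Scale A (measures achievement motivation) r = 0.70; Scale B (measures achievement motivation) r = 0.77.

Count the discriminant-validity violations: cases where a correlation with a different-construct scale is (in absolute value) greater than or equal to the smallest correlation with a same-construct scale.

1

Convergent (same construct = achievement motivation): Scale A, Scale B.
Smallest convergent = 0.70. Discriminant |r|: 0.53, 0.34, 0.75; count ≥ 0.70 → 1.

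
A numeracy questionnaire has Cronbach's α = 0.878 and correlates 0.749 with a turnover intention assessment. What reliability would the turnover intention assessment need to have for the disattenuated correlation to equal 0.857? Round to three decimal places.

0.870

r_true = r_obs / √(r_xx · r_yy) ⇒ 0.857 = 0.749 / √(0.878 · r_yy).
√(0.878 · r_yy) = 0.749 / 0.857 = 0.8740; 0.878 · r_yy = 0.7639; r_yy = 0.7639 / 0.878 ≈ 0.870.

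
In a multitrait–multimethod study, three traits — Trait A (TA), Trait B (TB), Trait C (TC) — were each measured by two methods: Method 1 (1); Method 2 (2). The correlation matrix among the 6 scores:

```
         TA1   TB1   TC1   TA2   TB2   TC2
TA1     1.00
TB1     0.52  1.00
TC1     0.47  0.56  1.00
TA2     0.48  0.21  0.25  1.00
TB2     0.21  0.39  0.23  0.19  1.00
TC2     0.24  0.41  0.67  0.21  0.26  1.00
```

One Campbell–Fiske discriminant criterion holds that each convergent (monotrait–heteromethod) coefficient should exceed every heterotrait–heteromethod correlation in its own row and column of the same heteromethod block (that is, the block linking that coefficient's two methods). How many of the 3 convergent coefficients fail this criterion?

1

Each convergent coefficient versus the relevant comparison correlations:
TA (methods 1·2): 0.48 vs {0.21, 0.21, 0.24, 0.25} → pass.
TB (methods 1·2): 0.39 vs {0.21, 0.21, 0.41, 0.23} → fail.
TC (methods 1·2): 0.67 vs {0.25, 0.24, 0.23, 0.41} → pass.
1 of 3 fail.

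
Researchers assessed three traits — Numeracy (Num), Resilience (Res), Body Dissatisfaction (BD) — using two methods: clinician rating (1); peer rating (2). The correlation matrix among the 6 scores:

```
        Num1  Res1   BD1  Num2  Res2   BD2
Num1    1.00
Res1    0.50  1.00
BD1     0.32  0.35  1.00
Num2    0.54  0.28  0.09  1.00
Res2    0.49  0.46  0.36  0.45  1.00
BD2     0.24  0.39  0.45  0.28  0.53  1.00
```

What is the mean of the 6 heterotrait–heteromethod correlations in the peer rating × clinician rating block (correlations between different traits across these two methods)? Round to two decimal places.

HTHM values (method 2 × method 1): 0.28, 0.09, 0.49, 0.36, 0.24, 0.39; mean = 1.85/6 = 0.31.

0.31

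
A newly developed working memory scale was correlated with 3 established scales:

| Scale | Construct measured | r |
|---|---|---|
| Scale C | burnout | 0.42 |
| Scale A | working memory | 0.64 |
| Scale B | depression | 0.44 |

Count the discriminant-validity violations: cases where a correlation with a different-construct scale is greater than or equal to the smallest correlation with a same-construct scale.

0

Convergent (same construct = working memory): Scale A.
Smallest convergent = 0.64. Discriminant values: 0.42, 0.44; count ≥ 0.64 → 0.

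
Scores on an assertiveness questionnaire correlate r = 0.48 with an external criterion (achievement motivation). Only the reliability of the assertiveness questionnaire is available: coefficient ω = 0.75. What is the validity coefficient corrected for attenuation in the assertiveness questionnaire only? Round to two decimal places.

Single correction: r_c = r_obs / √r_xx = 0.48 / √0.75 = 0.48 / 0.8660 ≈ 0.55.

0.55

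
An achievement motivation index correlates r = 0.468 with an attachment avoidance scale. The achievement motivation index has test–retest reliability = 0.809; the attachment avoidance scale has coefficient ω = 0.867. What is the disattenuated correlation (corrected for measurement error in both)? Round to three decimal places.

0.559

r_true = r_obs / √(r_xx · r_yy) = 0.468 / √(0.809 × 0.867) = 0.468 / √0.701403 = 0.468 / 0.8375 ≈ 0.559.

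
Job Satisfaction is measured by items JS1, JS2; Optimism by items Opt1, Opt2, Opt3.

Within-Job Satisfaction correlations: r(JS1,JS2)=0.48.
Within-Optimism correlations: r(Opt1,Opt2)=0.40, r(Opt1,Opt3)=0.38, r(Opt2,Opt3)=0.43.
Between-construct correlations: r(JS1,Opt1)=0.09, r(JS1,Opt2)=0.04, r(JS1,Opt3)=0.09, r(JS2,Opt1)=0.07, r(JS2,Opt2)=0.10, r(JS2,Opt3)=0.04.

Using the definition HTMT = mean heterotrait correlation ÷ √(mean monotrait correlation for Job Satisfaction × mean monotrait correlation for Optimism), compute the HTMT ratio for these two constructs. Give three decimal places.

Mean between = 0.43/6 = 0.0717.
Mean within-JS = 0.48/1 = 0.4800; mean within-Opt = 1.21/3 = 0.4033.
Geometric mean = √(0.4800 × 0.4033) = 0.4400.
HTMT = 0.0717 / 0.4400 = 0.163.

0.163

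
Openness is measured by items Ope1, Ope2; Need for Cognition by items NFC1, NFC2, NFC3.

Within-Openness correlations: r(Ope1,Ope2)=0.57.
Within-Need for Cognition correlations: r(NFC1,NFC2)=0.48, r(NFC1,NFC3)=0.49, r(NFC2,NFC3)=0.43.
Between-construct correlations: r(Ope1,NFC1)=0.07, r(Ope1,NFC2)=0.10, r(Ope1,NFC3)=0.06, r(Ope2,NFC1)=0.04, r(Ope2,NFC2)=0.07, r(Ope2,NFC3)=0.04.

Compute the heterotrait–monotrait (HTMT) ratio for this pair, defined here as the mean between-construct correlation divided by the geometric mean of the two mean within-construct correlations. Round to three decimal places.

Mean between = 0.38/6 = 0.0633.
Mean within-Ope = 0.57/1 = 0.5700; mean within-NFC = 1.40/3 = 0.4667.
Geometric mean = √(0.5700 × 0.4667) = 0.5158.
HTMT = 0.0633 / 0.5158 = 0.123.

0.123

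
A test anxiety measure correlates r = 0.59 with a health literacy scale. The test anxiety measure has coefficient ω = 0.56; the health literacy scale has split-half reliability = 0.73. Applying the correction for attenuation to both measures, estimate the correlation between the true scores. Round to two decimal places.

0.92

r_true = r_obs / √(r_xx · r_yy) = 0.59 / √(0.56 × 0.73) = 0.59 / √0.4088 = 0.59 / 0.6394 ≈ 0.92.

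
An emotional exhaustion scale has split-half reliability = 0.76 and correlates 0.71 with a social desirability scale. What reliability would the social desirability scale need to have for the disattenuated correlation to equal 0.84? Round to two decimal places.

r_true = r_obs / √(r_xx · r_yy) ⇒ 0.84 = 0.71 / √(0.76 · r_yy).
√(0.76 · r_yy) = 0.71 / 0.84 = 0.8452; 0.76 · r_yy = 0.7144; r_yy = 0.7144 / 0.76 ≈ 0.94.

0.94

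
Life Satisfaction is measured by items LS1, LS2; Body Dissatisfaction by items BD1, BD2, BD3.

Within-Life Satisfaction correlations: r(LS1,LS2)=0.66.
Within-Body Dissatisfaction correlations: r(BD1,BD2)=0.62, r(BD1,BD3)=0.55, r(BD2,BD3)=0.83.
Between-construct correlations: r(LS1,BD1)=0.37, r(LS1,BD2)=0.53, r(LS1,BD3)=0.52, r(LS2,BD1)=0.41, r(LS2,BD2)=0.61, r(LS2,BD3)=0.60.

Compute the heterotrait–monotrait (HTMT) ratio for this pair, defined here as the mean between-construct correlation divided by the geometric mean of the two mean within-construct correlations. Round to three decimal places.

0.764

Mean between = 3.04/6 = 0.5067.
Mean within-LS = 0.66/1 = 0.6600; mean within-BD = 2.00/3 = 0.6667.
Geometric mean = √(0.6600 × 0.6667) = 0.6633.
HTMT = 0.5067 / 0.6633 = 0.764.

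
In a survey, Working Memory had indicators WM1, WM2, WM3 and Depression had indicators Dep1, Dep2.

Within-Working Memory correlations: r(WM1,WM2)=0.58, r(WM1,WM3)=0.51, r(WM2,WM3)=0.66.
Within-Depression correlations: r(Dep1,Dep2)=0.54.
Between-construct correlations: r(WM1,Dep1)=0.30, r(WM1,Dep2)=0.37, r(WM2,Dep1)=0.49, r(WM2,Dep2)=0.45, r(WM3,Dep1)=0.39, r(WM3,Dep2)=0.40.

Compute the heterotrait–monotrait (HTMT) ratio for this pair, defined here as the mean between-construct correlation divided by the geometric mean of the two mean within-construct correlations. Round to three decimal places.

0.713

Between-construct mean = 2.40/6 = 0.4000.
Mean within-WM = 1.75/3 = 0.5833; mean within-Dep = 0.54/1 = 0.5400.
Geometric mean = √(0.5833 × 0.5400) = 0.5612.
HTMT = 0.4000 / 0.5612 = 0.713.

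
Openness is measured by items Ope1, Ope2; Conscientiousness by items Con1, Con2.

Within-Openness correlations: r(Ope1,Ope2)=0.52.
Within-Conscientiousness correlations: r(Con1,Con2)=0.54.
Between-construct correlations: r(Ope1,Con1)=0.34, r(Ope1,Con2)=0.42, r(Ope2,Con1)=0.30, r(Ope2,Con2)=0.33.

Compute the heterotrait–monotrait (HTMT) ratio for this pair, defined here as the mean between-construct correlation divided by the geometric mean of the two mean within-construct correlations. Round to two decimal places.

Mean heterotrait r = 1.39/4 = 0.3475.
Mean within-Ope = 0.52/1 = 0.5200; mean within-Con = 0.54/1 = 0.5400.
Geometric mean = √(0.5200 × 0.5400) = 0.5299.
HTMT = 0.3475 / 0.5299 = 0.66.

0.66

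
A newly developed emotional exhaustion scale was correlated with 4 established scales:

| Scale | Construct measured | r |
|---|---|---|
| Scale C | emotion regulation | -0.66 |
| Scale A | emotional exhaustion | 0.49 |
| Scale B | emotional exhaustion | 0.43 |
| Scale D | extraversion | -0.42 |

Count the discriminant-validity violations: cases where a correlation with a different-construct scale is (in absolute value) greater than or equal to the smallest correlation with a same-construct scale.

Convergent (same construct = emotional exhaustion): Scale A, Scale B.
Smallest convergent = 0.43. Discriminant |r|: 0.66, 0.42; count ≥ 0.43 → 1.

1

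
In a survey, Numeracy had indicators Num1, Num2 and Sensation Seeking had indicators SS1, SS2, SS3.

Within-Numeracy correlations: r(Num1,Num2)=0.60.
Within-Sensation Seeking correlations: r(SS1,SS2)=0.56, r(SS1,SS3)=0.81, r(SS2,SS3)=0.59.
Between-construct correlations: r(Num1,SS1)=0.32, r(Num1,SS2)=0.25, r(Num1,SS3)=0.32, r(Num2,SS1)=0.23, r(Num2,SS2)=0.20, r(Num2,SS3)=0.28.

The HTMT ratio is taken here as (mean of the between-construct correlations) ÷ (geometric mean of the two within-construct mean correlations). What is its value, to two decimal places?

0.43

Mean between = 1.60/6 = 0.2667.
Mean within-Num = 0.60/1 = 0.6000; mean within-SS = 1.96/3 = 0.6533.
Geometric mean = √(0.6000 × 0.6533) = 0.6261.
HTMT = 0.2667 / 0.6261 = 0.43.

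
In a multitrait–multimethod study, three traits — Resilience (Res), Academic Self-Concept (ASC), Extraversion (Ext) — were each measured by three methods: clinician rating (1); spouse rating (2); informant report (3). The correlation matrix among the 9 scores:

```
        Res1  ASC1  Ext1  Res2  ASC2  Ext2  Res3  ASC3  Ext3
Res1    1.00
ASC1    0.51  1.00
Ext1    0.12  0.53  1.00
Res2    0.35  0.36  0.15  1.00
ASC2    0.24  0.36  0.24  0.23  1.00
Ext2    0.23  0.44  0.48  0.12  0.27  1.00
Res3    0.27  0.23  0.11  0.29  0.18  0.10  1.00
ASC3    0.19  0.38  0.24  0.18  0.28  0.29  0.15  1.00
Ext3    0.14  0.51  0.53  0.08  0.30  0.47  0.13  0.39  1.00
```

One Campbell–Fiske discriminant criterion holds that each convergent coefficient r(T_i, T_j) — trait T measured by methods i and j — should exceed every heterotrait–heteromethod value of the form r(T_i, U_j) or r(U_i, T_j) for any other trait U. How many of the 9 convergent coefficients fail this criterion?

Convergent coefficients and their comparison sets:
Res (methods 1·2): 0.35 vs {0.24, 0.36, 0.23, 0.15} → fail.
Res (methods 1·3): 0.27 vs {0.19, 0.23, 0.14, 0.11} → pass.
Res (methods 2·3): 0.29 vs {0.18, 0.18, 0.08, 0.10} → pass.
ASC (methods 1·2): 0.36 vs {0.36, 0.24, 0.44, 0.24} → fail.
ASC (methods 1·3): 0.38 vs {0.23, 0.19, 0.51, 0.24} → fail.
ASC (methods 2·3): 0.28 vs {0.18, 0.18, 0.30, 0.29} → fail.
Ext (methods 1·2): 0.48 vs {0.15, 0.23, 0.24, 0.44} → pass.
Ext (methods 1·3): 0.53 vs {0.11, 0.14, 0.24, 0.51} → pass.
Ext (methods 2·3): 0.47 vs {0.10, 0.08, 0.29, 0.30} → pass.
4 of 9 fail.

4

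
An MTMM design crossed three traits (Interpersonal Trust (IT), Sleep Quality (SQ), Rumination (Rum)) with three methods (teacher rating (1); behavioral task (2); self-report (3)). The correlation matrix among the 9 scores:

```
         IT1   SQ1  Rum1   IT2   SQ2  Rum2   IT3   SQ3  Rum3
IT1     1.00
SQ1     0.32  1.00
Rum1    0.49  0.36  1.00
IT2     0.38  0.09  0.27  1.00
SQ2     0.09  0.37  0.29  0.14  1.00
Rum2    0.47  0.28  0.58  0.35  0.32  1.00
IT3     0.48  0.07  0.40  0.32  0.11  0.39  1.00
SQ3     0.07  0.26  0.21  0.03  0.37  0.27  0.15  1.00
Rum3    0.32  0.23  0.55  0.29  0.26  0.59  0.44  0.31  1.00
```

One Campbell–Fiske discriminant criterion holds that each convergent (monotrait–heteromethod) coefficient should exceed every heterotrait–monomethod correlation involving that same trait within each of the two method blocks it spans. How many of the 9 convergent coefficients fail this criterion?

Checking each validity diagonal entry against its comparison values:
IT (methods 1·2): 0.38 vs {0.32, 0.14, 0.49, 0.35} → fail.
IT (methods 1·3): 0.48 vs {0.32, 0.15, 0.49, 0.44} → fail.
IT (methods 2·3): 0.32 vs {0.14, 0.15, 0.35, 0.44} → fail.
SQ (methods 1·2): 0.37 vs {0.32, 0.14, 0.36, 0.32} → pass.
SQ (methods 1·3): 0.26 vs {0.32, 0.15, 0.36, 0.31} → fail.
SQ (methods 2·3): 0.37 vs {0.14, 0.15, 0.32, 0.31} → pass.
Rum (methods 1·2): 0.58 vs {0.49, 0.35, 0.36, 0.32} → pass.
Rum (methods 1·3): 0.55 vs {0.49, 0.44, 0.36, 0.31} → pass.
Rum (methods 2·3): 0.59 vs {0.35, 0.44, 0.32, 0.31} → pass.
4 of 9 fail.

4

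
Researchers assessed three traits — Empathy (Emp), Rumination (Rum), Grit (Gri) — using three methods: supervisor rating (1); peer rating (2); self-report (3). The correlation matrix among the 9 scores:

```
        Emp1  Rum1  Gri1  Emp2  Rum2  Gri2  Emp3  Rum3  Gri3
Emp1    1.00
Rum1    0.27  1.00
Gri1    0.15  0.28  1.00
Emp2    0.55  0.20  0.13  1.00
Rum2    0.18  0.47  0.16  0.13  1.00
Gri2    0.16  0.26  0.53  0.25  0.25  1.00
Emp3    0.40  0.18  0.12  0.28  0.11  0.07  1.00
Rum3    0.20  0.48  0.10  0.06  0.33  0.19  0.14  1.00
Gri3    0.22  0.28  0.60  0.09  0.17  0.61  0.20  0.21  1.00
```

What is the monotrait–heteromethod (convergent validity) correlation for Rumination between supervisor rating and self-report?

0.48

Same trait (Rum), different methods: r(Rum1, Rum3) = 0.48.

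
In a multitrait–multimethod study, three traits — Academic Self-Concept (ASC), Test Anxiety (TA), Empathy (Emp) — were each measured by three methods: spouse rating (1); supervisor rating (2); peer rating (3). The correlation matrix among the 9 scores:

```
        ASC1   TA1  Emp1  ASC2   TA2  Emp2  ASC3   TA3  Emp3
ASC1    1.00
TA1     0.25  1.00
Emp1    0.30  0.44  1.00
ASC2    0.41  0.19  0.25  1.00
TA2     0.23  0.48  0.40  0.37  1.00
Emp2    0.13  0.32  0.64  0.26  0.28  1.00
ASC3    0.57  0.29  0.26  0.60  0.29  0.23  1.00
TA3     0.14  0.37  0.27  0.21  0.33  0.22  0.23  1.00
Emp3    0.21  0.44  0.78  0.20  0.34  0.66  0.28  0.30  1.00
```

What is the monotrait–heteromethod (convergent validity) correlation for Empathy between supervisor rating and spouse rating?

Same trait (Emp), different methods: r(Emp2, Emp1) = 0.64.

0.64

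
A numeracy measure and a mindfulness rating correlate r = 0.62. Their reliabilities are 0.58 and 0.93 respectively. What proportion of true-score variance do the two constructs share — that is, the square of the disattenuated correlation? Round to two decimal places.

0.71

Disattenuated r = 0.62 / √(0.58 × 0.93) = 0.62 / 0.7344 = 0.8442.
Shared true-score variance = 0.8442² = 0.7127 ≈ 0.71.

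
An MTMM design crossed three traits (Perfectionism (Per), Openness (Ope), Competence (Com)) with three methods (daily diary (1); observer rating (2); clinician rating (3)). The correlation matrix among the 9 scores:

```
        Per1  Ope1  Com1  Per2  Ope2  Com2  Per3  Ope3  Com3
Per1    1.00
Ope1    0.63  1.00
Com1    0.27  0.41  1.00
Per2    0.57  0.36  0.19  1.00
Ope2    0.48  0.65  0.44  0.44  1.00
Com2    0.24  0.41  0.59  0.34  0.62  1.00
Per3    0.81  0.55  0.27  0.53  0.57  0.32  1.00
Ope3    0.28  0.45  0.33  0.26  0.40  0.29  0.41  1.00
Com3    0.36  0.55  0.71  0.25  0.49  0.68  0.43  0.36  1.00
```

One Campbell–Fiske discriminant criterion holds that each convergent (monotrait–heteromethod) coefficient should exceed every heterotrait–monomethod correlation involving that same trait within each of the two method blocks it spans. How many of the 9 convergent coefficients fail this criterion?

4

Each convergent coefficient versus the relevant comparison correlations:
Per (methods 1·2): 0.57 vs {0.63, 0.44, 0.27, 0.34} → fail.
Per (methods 1·3): 0.81 vs {0.63, 0.41, 0.27, 0.43} → pass.
Per (methods 2·3): 0.53 vs {0.44, 0.41, 0.34, 0.43} → pass.
Ope (methods 1·2): 0.65 vs {0.63, 0.44, 0.41, 0.62} → pass.
Ope (methods 1·3): 0.45 vs {0.63, 0.41, 0.41, 0.36} → fail.
Ope (methods 2·3): 0.40 vs {0.44, 0.41, 0.62, 0.36} → fail.
Com (methods 1·2): 0.59 vs {0.27, 0.34, 0.41, 0.62} → fail.
Com (methods 1·3): 0.71 vs {0.27, 0.43, 0.41, 0.36} → pass.
Com (methods 2·3): 0.68 vs {0.34, 0.43, 0.62, 0.36} → pass.
4 of 9 fail.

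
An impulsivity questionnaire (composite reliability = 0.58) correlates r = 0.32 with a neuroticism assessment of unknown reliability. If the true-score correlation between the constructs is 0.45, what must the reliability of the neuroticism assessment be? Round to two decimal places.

0.87

r_true = r_obs / √(r_xx · r_yy) ⇒ 0.45 = 0.32 / √(0.58 · r_yy).
√(0.58 · r_yy) = 0.32 / 0.45 = 0.7111; 0.58 · r_yy = 0.5057; r_yy = 0.5057 / 0.58 ≈ 0.87.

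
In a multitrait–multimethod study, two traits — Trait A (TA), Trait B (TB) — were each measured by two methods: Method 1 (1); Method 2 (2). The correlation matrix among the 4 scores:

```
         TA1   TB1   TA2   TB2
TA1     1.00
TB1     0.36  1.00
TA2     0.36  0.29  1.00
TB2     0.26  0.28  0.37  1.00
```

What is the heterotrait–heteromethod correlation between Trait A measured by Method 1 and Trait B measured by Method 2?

Different traits and methods: r(TA1, TB2) = 0.26.

0.26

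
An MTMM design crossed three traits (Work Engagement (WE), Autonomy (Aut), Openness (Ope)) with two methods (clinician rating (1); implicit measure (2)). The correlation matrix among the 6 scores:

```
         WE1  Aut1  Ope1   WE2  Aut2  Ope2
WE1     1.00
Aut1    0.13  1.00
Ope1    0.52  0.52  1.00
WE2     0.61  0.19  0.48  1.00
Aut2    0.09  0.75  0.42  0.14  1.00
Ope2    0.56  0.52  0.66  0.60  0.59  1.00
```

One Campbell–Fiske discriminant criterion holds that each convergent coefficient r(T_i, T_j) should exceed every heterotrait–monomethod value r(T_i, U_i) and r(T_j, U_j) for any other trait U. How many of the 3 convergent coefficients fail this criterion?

0

Checking each validity diagonal entry against its comparison values:
WE (methods 1·2): 0.61 vs {0.13, 0.14, 0.52, 0.60} → pass.
Aut (methods 1·2): 0.75 vs {0.13, 0.14, 0.52, 0.59} → pass.
Ope (methods 1·2): 0.66 vs {0.52, 0.60, 0.52, 0.59} → pass.
0 of 3 fail.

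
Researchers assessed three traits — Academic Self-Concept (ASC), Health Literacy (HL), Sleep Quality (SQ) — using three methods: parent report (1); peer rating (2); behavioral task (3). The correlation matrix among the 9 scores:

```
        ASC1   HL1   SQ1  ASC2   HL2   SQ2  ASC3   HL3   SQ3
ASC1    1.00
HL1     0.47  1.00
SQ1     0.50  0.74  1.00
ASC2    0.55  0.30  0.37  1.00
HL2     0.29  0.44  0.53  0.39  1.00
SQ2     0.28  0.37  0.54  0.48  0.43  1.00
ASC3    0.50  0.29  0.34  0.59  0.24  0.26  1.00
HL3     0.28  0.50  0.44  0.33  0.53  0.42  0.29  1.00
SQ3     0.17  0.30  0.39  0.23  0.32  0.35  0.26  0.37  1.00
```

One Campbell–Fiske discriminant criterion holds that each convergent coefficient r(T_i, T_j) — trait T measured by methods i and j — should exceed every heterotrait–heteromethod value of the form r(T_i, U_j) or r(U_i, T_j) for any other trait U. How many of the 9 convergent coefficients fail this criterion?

3

Each convergent coefficient versus the relevant comparison correlations:
ASC (methods 1·2): 0.55 vs {0.29, 0.30, 0.28, 0.37} → pass.
ASC (methods 1·3): 0.50 vs {0.28, 0.29, 0.17, 0.34} → pass.
ASC (methods 2·3): 0.59 vs {0.33, 0.24, 0.23, 0.26} → pass.
HL (methods 1·2): 0.44 vs {0.30, 0.29, 0.37, 0.53} → fail.
HL (methods 1·3): 0.50 vs {0.29, 0.28, 0.30, 0.44} → pass.
HL (methods 2·3): 0.53 vs {0.24, 0.33, 0.32, 0.42} → pass.
SQ (methods 1·2): 0.54 vs {0.37, 0.28, 0.53, 0.37} → pass.
SQ (methods 1·3): 0.39 vs {0.34, 0.17, 0.44, 0.30} → fail.
SQ (methods 2·3): 0.35 vs {0.26, 0.23, 0.42, 0.32} → fail.
3 of 9 fail.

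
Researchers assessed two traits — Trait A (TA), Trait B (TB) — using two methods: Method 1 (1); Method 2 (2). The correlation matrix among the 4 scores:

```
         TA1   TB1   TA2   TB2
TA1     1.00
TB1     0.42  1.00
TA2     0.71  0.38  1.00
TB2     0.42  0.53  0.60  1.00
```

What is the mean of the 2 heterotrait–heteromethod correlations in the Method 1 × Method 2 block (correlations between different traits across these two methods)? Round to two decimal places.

0.40

HTHM values (method 1 × method 2): 0.42, 0.38; mean = 0.80/2 = 0.40.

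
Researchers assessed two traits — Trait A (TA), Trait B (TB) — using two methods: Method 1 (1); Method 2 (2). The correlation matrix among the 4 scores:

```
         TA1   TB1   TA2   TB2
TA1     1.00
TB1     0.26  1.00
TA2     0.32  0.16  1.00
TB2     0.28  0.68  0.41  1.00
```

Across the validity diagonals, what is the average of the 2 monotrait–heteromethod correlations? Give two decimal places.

Convergent values: 0.32, 0.68; mean = 1.00/2 = 0.50.

0.50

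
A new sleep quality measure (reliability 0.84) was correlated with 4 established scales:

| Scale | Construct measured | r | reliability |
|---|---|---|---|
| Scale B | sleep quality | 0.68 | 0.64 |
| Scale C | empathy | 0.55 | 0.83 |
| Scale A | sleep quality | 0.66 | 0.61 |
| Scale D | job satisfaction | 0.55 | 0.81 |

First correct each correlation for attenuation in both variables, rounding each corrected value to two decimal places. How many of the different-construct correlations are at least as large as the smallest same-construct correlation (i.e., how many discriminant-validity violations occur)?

Disattenuated r (r / √(r_scale · r_new)):
  Scale B (conv): 0.68 / √(0.64·0.84) = 0.93
  Scale C (disc): 0.55 / √(0.83·0.84) = 0.66
  Scale A (conv): 0.66 / √(0.61·0.84) = 0.92
  Scale D (disc): 0.55 / √(0.81·0.84) = 0.67
Smallest convergent = 0.92. Discriminant values: 0.66, 0.67; count ≥ 0.92 → 0.

0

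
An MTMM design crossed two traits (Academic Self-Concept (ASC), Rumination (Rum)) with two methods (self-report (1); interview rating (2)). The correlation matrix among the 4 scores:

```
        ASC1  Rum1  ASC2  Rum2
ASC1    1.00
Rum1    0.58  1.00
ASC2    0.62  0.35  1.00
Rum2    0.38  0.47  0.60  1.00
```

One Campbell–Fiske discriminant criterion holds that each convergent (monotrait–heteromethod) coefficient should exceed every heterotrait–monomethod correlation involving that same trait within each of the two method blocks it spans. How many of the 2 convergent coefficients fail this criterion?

Each convergent coefficient versus the relevant comparison correlations:
ASC (methods 1·2): 0.62 vs {0.58, 0.60} → pass.
Rum (methods 1·2): 0.47 vs {0.58, 0.60} → fail.
1 of 2 fail.

1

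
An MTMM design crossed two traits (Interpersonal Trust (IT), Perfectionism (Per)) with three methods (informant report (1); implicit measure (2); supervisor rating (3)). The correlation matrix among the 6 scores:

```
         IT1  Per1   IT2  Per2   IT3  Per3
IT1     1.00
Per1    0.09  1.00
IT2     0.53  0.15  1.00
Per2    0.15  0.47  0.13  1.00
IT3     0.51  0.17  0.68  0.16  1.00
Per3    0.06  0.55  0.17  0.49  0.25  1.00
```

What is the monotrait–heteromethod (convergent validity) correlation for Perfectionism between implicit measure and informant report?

Same trait (Per), different methods: r(Per2, Per1) = 0.47.

0.47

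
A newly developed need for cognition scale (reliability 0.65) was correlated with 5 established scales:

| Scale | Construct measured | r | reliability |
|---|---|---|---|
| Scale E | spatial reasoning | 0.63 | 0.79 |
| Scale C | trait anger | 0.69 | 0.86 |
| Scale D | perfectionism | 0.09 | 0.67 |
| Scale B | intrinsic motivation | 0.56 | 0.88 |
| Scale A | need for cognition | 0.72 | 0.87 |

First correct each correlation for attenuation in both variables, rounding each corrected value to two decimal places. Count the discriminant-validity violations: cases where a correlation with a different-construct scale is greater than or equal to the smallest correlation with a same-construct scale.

0

Disattenuated r (r / √(r_scale · r_new)):
  Scale E (disc): 0.63 / √(0.79·0.65) = 0.88
  Scale C (disc): 0.69 / √(0.86·0.65) = 0.92
  Scale D (disc): 0.09 / √(0.67·0.65) = 0.14
  Scale B (disc): 0.56 / √(0.88·0.65) = 0.74
  Scale A (conv): 0.72 / √(0.87·0.65) = 0.96
Smallest convergent = 0.96. Discriminant values: 0.88, 0.92, 0.14, 0.74; count ≥ 0.96 → 0.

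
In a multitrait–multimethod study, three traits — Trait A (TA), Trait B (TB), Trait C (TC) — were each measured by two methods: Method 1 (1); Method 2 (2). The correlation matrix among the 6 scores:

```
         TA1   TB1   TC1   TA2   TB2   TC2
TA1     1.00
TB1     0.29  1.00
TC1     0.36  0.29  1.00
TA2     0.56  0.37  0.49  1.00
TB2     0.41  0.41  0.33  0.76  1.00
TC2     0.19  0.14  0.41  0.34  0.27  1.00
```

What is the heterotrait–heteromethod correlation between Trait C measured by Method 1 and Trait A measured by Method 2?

Different traits and methods: r(TC1, TA2) = 0.49.

0.49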